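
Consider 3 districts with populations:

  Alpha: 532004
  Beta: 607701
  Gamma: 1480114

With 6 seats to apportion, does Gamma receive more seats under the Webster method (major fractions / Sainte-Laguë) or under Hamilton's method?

Webster: Alpha 1, Beta 1, Gamma 4.
Hamilton: Alpha 1, Beta 2, Gamma 3.
Gamma gets 4 under Webster and 3 under Hamilton.

Webster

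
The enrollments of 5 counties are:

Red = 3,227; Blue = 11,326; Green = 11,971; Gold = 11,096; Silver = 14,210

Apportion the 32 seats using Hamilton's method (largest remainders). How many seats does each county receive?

The standard divisor is 51830/32 ≈ 1619.688.
Standard quotas: Red 1.9924, Blue 6.9927, Green 7.3909, Gold 6.8507, Silver 8.7733.
Lower quotas: Red 1, Blue 6, Green 7, Gold 6, Silver 8 (sum 28, leaving 4 seats).
Remainders in descending order: Blue 0.9927, Red 0.9924, Gold 0.8507, Silver 0.7733, Green 0.3909.
Largest remainders: Blue, Red, Gold, Silver receive the extra seats.

Red: 2, Blue: 7, Green: 7, Gold: 7, Silver: 9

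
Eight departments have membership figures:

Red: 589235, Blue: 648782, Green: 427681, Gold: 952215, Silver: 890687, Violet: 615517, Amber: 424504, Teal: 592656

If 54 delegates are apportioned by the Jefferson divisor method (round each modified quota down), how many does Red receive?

Standard divisor 5141277/54 ≈ 95208.833; standard quotas: Red 6.189, Blue 6.814, Green 4.492, Gold 10.001, Silver 9.355, Violet 6.465, Amber 4.459, Teal 6.225.
Rounding down gives 6, 6, 4, 10, 9, 6, 4, 6 = 51 seats, so the divisor must be adjusted.
With modified divisor 87200: modified quotas Red 6.757, Blue 7.440, Green 4.905, Gold 10.920, Silver 10.214, Violet 7.059, Amber 4.868, Teal 6.797.
Rounding down: Red 6, Blue 7, Green 4, Gold 10, Silver 10, Violet 7, Amber 4, Teal 6 (total 54).
Red receives 6.

6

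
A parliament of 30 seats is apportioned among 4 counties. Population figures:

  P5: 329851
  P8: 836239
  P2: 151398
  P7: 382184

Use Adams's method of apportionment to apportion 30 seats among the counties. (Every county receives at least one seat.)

Standard divisor 1699672/30 ≈ 56655.733; standard quotas: P5 5.822, P8 14.760, P2 2.672, P7 6.746.
Rounding up gives 6, 15, 3, 7 = 31 seats, so the divisor must be adjusted.
With modified divisor 61700: modified quotas P5 5.346, P8 13.553, P2 2.454, P7 6.194.
Rounding up: P5 6, P8 14, P2 3, P7 7 (total 30).

P5 6; P8 14; P2 3; P7 7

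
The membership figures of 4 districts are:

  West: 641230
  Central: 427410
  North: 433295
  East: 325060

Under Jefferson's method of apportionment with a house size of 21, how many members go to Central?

5

Standard divisor 1826995/21 ≈ 86999.762; standard quotas: West 7.370, Central 4.913, North 4.980, East 3.736.
Rounding down gives 7, 4, 4, 3 = 18 seats, so the divisor must be adjusted.
With modified divisor 80700: modified quotas West 7.946, Central 5.296, North 5.369, East 4.028.
Rounding down: West 7, Central 5, North 5, East 4 (total 21).
Central receives 5.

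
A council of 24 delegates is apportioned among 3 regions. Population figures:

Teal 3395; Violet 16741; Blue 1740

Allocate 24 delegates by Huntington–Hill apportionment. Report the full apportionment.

Teal 4, Violet 18, Blue 2

With divisor 931: modified quotas Teal 3.647, Violet 17.982, Blue 1.869.
Geometric-mean thresholds: Teal √(3·4)=3.464, Violet √(17·18)=17.493, Blue √(1·2)=1.414.
Each quota rounded against its threshold gives Teal 4, Violet 18, Blue 2 (total 24).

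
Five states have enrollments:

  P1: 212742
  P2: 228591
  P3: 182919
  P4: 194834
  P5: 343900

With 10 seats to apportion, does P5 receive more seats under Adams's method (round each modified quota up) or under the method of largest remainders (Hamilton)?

Adams: P1 2, P2 2, P3 2, P4 2, P5 2.
Hamilton: P1 2, P2 2, P3 1, P4 2, P5 3.
P5 gets 2 under Adams and 3 under Hamilton.

Hamilton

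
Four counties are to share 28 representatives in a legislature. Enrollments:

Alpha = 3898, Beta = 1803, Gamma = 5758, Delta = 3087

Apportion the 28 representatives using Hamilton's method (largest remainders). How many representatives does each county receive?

Standard divisor: 14546 ÷ 28 ≈ 519.5.
Standard quotas: Alpha 7.5034, Beta 3.4706, Gamma 11.0837, Delta 5.9423.
Lower quotas: Alpha 7, Beta 3, Gamma 11, Delta 5 (sum 26, leaving 2 seats).
Remainders in descending order: Delta 0.9423, Alpha 0.5034, Beta 0.4706, Gamma 0.0837.
Largest remainders: Delta, Alpha receive the extra seats.

Alpha 8, Beta 3, Gamma 11, Delta 6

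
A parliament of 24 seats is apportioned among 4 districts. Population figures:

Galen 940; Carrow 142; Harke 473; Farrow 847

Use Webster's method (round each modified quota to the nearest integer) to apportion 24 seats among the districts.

Galen 9, Carrow 1, Harke 5, Farrow 9

Standard divisor 2402/24 ≈ 100.083; standard quotas: Galen 9.392, Carrow 1.419, Harke 4.726, Farrow 8.463.
Rounding to the nearest integer gives 9, 1, 5, 8 = 23 seats, so the divisor must be adjusted.
With modified divisor 99.3: modified quotas Galen 9.466, Carrow 1.430, Harke 4.763, Farrow 8.530.
Rounding to the nearest integer: Galen 9, Carrow 1, Harke 5, Farrow 9 (total 24).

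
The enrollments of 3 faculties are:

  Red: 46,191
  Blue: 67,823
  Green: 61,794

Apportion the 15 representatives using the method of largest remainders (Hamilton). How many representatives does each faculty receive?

Red 4, Blue 6, Green 5

Standard divisor: 175808 ÷ 15 ≈ 11720.533.
Standard quotas: Red 3.9410, Blue 5.7867, Green 5.2723.
Lower quotas: Red 3, Blue 5, Green 5 (sum 13, leaving 2 seats).
Remainders in descending order: Red 0.9410, Blue 0.7867, Green 0.2723.
The surplus seats go to Red, Blue.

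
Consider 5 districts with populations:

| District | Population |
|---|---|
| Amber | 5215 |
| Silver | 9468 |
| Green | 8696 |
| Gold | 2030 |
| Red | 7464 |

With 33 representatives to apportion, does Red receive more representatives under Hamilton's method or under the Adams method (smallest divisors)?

Hamilton: Amber 5, Silver 10, Green 9, Gold 2, Red 7.
Adams: Amber 5, Silver 9, Green 9, Gold 2, Red 8.
Red gets 7 under Hamilton and 8 under Adams.

Adams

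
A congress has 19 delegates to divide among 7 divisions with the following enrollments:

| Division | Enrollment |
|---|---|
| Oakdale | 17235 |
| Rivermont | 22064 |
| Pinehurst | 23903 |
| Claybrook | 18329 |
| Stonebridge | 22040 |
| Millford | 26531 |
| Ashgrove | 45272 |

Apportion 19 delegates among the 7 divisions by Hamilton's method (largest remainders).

Oakdale 2, Rivermont 2, Pinehurst 3, Claybrook 2, Stonebridge 2, Millford 3, Ashgrove 5

Standard divisor: 175374 ÷ 19 ≈ 9230.211.
Standard quotas: Oakdale 1.8672, Rivermont 2.3904, Pinehurst 2.5896, Claybrook 1.9858, Stonebridge 2.3878, Millford 2.8744, Ashgrove 4.9048.
Lower quotas: Oakdale 1, Rivermont 2, Pinehurst 2, Claybrook 1, Stonebridge 2, Millford 2, Ashgrove 4 (sum 14, leaving 5 seats).
Remainders in descending order: Claybrook 0.9858, Ashgrove 0.9048, Millford 0.8744, Oakdale 0.8672, Pinehurst 0.5896, Rivermont 0.3904, Stonebridge 0.3878.
Largest remainders: Claybrook, Ashgrove, Millford, Oakdale, Pinehurst receive the extra seats.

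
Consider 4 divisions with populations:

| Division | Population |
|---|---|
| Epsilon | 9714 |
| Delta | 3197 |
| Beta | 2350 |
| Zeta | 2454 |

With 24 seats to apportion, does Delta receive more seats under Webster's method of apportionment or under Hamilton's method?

Webster: Epsilon 14, Delta 4, Beta 3, Zeta 3.
Hamilton: Epsilon 13, Delta 5, Beta 3, Zeta 3.
Delta gets 4 under Webster and 5 under Hamilton.

Hamilton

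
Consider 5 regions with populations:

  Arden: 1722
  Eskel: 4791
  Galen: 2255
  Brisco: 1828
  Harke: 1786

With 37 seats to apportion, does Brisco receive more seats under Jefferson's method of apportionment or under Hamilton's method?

Hamilton

Jefferson: Arden 5, Eskel 15, Galen 7, Brisco 5, Harke 5.
Hamilton: Arden 5, Eskel 14, Galen 7, Brisco 6, Harke 5.
Brisco gets 5 under Jefferson and 6 under Hamilton.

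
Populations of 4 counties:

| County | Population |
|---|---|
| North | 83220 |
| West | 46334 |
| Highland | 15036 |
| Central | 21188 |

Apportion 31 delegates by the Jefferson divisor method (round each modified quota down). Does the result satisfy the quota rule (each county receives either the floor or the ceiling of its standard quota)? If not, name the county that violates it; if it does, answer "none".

Standard quotas: North 15.562, West 8.664, Highland 2.812, Central 3.962.
Jefferson allocation: North 16, West 9, Highland 2, Central 4.
Every allocation lies between the lower and upper quota.

none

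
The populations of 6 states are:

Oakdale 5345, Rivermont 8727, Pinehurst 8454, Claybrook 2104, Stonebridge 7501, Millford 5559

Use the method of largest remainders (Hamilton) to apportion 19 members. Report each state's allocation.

Oakdale 3, Rivermont 4, Pinehurst 4, Claybrook 1, Stonebridge 4, Millford 3

The standard divisor is 37690/19 ≈ 1983.684.
Standard quotas: Oakdale 2.6945, Rivermont 4.3994, Pinehurst 4.2618, Claybrook 1.0607, Stonebridge 3.7813, Millford 2.8024.
Lower quotas: Oakdale 2, Rivermont 4, Pinehurst 4, Claybrook 1, Stonebridge 3, Millford 2 (sum 16, leaving 3 seats).
Remainders in descending order: Millford 0.8024, Stonebridge 0.7813, Oakdale 0.6945, Rivermont 0.3994, Pinehurst 0.2618, Claybrook 0.0607.
The surplus seats go to Millford, Stonebridge, Oakdale.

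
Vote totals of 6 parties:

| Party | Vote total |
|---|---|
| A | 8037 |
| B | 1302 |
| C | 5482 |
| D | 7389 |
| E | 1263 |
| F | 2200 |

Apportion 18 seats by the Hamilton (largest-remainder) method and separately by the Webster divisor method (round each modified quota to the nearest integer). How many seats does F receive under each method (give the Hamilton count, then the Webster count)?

1 and 2

Hamilton: A 6, B 1, C 4, D 5, E 1, F 1.
Webster: A 5, B 1, C 4, D 5, E 1, F 2.
F gets 1 under Hamilton and 2 under Webster.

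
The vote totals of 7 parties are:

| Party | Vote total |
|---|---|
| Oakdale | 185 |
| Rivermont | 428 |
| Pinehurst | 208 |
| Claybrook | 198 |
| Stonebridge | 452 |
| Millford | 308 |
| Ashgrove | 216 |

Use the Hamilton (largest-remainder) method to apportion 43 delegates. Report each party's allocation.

Oakdale=4, Rivermont=9, Pinehurst=4, Claybrook=4, Stonebridge=10, Millford=7, Ashgrove=5

Total 1995; standard divisor 1995/43 ≈ 46.395.
Standard quotas: Oakdale 3.987, Rivermont 9.225, Pinehurst 4.483, Claybrook 4.268, Stonebridge 9.742, Millford 6.639, Ashgrove 4.656.
Lower quotas: Oakdale 3, Rivermont 9, Pinehurst 4, Claybrook 4, Stonebridge 9, Millford 6, Ashgrove 4 (sum 39, leaving 4 seats).
Remainders in descending order: Oakdale 0.987, Stonebridge 0.742, Ashgrove 0.656, Millford 0.639, Pinehurst 0.483, Claybrook 0.268, Rivermont 0.225.
Largest remainders: Oakdale, Stonebridge, Ashgrove, Millford receive the extra seats.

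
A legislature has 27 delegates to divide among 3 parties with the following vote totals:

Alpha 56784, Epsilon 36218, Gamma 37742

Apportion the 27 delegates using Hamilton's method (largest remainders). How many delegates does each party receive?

Alpha: 12; Epsilon: 7; Gamma: 8

The standard divisor is 130744/27 ≈ 4842.37.
Standard quotas: Alpha 11.7265, Epsilon 7.4794, Gamma 7.7941.
Lower quotas: Alpha 11, Epsilon 7, Gamma 7 (sum 25, leaving 2 seats).
Remainders in descending order: Gamma 0.7941, Alpha 0.7265, Epsilon 0.4794.
The surplus seats go to Gamma, Alpha.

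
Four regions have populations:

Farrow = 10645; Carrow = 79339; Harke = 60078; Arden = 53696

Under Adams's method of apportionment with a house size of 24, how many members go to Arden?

Standard divisor 203758/24 ≈ 8489.917; standard quotas: Farrow 1.254, Carrow 9.345, Harke 7.076, Arden 6.325.
Rounding up gives 2, 10, 8, 7 = 27 seats, so the divisor must be adjusted.
With modified divisor 9400: modified quotas Farrow 1.132, Carrow 8.440, Harke 6.391, Arden 5.712.
Rounding up: Farrow 2, Carrow 9, Harke 7, Arden 6 (total 24).
Arden receives 6.

6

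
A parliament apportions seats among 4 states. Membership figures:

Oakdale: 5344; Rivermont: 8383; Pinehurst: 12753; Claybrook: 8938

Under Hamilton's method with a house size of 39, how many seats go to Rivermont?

9

The standard divisor is 35418/39 ≈ 908.154.
Standard quotas: Oakdale 5.8845, Rivermont 9.2308, Pinehurst 14.0428, Claybrook 9.8419.
Lower quotas: Oakdale 5, Rivermont 9, Pinehurst 14, Claybrook 9 (sum 37, leaving 2 seats).
Remainders in descending order: Oakdale 0.8845, Claybrook 0.8419, Rivermont 0.2308, Pinehurst 0.0428.
The surplus seats go to Oakdale, Claybrook.
Rivermont receives 9.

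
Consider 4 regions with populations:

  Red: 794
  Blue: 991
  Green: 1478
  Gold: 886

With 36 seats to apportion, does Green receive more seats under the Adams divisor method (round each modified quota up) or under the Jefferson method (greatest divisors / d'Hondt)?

Adams: Red 7, Blue 9, Green 12, Gold 8.
Jefferson: Red 7, Blue 8, Green 13, Gold 8.
Green gets 12 under Adams and 13 under Jefferson.

Jefferson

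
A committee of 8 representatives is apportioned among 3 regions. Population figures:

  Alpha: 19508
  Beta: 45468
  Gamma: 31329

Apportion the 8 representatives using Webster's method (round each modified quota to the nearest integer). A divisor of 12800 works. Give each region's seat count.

With modified divisor 12800: modified quotas Alpha 1.524, Beta 3.552, Gamma 2.448.
Rounding to the nearest integer: Alpha 2, Beta 4, Gamma 2 (total 8).

Alpha 2, Beta 4, Gamma 2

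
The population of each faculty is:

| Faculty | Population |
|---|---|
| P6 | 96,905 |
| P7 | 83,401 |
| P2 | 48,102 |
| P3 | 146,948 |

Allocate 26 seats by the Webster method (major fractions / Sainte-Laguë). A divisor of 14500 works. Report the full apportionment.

P6 7, P7 6, P2 3, P3 10

With modified divisor 14500: modified quotas P6 6.683, P7 5.752, P2 3.317, P3 10.134.
Rounding to the nearest integer: P6 7, P7 6, P2 3, P3 10 (total 26).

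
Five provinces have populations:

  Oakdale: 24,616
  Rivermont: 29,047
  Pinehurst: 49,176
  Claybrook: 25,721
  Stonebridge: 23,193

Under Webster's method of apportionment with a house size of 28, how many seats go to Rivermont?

Standard divisor 151753/28 ≈ 5419.75; standard quotas: Oakdale 4.542, Rivermont 5.359, Pinehurst 9.073, Claybrook 4.746, Stonebridge 4.279.
Rounding to the nearest integer gives Oakdale 5, Rivermont 5, Pinehurst 9, Claybrook 5, Stonebridge 4 — total 28, matching the house size, so no adjustment is needed.
Rivermont receives 5.

5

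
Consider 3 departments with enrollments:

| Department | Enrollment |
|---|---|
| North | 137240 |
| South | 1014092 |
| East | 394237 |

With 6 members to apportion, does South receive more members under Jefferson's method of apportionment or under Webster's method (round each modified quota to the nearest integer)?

Jefferson

Jefferson: North 0, South 5, East 1.
Webster: North 1, South 4, East 1.
South gets 5 under Jefferson and 4 under Webster.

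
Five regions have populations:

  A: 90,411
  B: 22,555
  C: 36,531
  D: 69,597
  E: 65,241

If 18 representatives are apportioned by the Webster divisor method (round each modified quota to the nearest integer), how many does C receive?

Standard divisor 284335/18 ≈ 15796.389; standard quotas: A 5.724, B 1.428, C 2.313, D 4.406, E 4.130.
Rounding to the nearest integer gives 6, 1, 2, 4, 4 = 17 seats, so the divisor must be adjusted.
With modified divisor 15300: modified quotas A 5.909, B 1.474, C 2.388, D 4.549, E 4.264.
Rounding to the nearest integer: A 6, B 1, C 2, D 5, E 4 (total 18).
C receives 2.

2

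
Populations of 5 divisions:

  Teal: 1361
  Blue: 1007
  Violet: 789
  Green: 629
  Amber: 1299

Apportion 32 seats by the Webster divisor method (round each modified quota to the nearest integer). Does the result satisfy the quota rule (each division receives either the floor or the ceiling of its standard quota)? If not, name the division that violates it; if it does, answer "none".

Standard quotas: Teal 8.565, Blue 6.337, Violet 4.965, Green 3.958, Amber 8.175.
Webster allocation: Teal 9, Blue 6, Violet 5, Green 4, Amber 8.
Every allocation lies between the lower and upper quota.

none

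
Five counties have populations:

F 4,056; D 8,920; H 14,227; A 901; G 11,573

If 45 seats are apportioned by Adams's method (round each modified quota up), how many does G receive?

13

Standard divisor 39677/45 ≈ 881.711; standard quotas: F 4.600, D 10.117, H 16.136, A 1.022, G 13.126.
Rounding up gives 5, 11, 17, 2, 14 = 49 seats, so the divisor must be adjusted.
With modified divisor 920: modified quotas F 4.409, D 9.696, H 15.464, A 0.979, G 12.579.
Rounding up: F 5, D 10, H 16, A 1, G 13 (total 45).
G receives 13.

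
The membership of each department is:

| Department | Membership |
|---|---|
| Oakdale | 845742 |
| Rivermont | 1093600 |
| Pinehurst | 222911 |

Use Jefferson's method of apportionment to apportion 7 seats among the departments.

Oakdale: 3, Rivermont: 4, Pinehurst: 0

Standard divisor 2162253/7 ≈ 308893.286; standard quotas: Oakdale 2.738, Rivermont 3.540, Pinehurst 0.722.
Rounding down gives 2, 3, 0 = 5 seats, so the divisor must be adjusted.
With modified divisor 248200: modified quotas Oakdale 3.408, Rivermont 4.406, Pinehurst 0.898.
Rounding down: Oakdale 3, Rivermont 4, Pinehurst 0 (total 7).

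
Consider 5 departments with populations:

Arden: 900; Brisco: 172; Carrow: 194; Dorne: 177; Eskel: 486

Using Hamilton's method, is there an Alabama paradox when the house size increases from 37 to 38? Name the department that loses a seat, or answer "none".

At 37 seats: Arden 17, Brisco 3, Carrow 4, Dorne 4, Eskel 9.
At 38 seats: Arden 18, Brisco 3, Carrow 4, Dorne 3, Eskel 10.
Dorne drops from 4 to 3.

Dorne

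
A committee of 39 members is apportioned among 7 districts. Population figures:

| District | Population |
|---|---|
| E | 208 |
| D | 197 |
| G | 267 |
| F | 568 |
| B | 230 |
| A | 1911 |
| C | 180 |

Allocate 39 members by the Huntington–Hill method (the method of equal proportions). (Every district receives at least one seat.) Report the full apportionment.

E: 2; D: 2; G: 3; F: 6; B: 3; A: 21; C: 2

With divisor 91: modified quotas E 2.286, D 2.165, G 2.934, F 6.242, B 2.527, A 21.000, C 1.978.
Geometric-mean thresholds: E √(2·3)=2.449, D √(2·3)=2.449, G √(2·3)=2.449, F √(6·7)=6.481, B √(2·3)=2.449, A √(21·22)=21.494, C √(1·2)=1.414.
Each quota rounded against its threshold gives E 2, D 2, G 3, F 6, B 3, A 21, C 2 (total 39).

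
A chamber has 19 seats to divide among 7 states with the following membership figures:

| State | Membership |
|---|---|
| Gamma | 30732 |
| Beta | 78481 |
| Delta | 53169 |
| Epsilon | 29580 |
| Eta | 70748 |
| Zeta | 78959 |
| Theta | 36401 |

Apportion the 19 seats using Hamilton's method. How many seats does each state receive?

Gamma: 1, Beta: 4, Delta: 3, Epsilon: 1, Eta: 4, Zeta: 4, Theta: 2

The standard divisor is 378070/19 ≈ 19898.421.
Standard quotas: Gamma 1.5444, Beta 3.9441, Delta 2.6720, Epsilon 1.4866, Eta 3.5555, Zeta 3.9681, Theta 1.8293.
Lower quotas: Gamma 1, Beta 3, Delta 2, Epsilon 1, Eta 3, Zeta 3, Theta 1 (sum 14, leaving 5 seats).
Remainders in descending order: Zeta 0.9681, Beta 0.9441, Theta 0.8293, Delta 0.6720, Eta 0.5555, Gamma 0.5444, Epsilon 0.4866.
The surplus seats go to Zeta, Beta, Theta, Delta, Eta.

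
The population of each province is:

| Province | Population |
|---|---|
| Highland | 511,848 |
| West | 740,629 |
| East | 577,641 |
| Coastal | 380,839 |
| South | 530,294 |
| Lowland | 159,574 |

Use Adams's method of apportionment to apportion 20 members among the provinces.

Highland 3; West 5; East 4; Coastal 3; South 4; Lowland 1

Standard divisor 2900825/20 ≈ 145041.25; standard quotas: Highland 3.529, West 5.106, East 3.983, Coastal 2.626, South 3.656, Lowland 1.100.
Rounding up gives 4, 6, 4, 3, 4, 2 = 23 seats, so the divisor must be adjusted.
With modified divisor 173700: modified quotas Highland 2.947, West 4.264, East 3.326, Coastal 2.193, South 3.053, Lowland 0.919.
Rounding up: Highland 3, West 5, East 4, Coastal 3, South 4, Lowland 1 (total 20).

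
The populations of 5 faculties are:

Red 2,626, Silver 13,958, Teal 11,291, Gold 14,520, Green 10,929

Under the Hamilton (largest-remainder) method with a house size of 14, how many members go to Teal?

3

Standard divisor: 53324 ÷ 14 ≈ 3808.857.
Standard quotas: Red 0.6894, Silver 3.6646, Teal 2.9644, Gold 3.8122, Green 2.8694.
Lower quotas: Red 0, Silver 3, Teal 2, Gold 3, Green 2 (sum 10, leaving 4 seats).
Remainders in descending order: Teal 0.9644, Green 0.8694, Gold 0.8122, Red 0.6894, Silver 0.6646.
Largest remainders: Teal, Green, Gold, Red receive the extra seats.
Teal receives 3.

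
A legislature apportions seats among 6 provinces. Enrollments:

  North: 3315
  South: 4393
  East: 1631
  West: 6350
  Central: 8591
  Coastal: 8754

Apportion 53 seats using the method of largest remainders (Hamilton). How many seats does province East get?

Total 33034; standard divisor 33034/53 ≈ 623.283.
Standard quotas: North 5.3186, South 7.0482, East 2.6168, West 10.1880, Central 13.7835, Coastal 14.0450.
Lower quotas: North 5, South 7, East 2, West 10, Central 13, Coastal 14 (sum 51, leaving 2 seats).
Remainders in descending order: Central 0.7835, East 0.6168, North 0.3186, West 0.1880, South 0.0482, Coastal 0.0450.
The surplus seats go to Central, East.
East receives 3.

3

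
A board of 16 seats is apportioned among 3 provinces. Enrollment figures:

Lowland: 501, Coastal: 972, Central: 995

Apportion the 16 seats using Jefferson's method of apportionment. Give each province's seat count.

Standard divisor 2468/16 ≈ 154.25; standard quotas: Lowland 3.248, Coastal 6.301, Central 6.451.
Rounding down gives 3, 6, 6 = 15 seats, so the divisor must be adjusted.
With modified divisor 140: modified quotas Lowland 3.579, Coastal 6.943, Central 7.107.
Rounding down: Lowland 3, Coastal 6, Central 7 (total 16).

Lowland 3, Coastal 6, Central 7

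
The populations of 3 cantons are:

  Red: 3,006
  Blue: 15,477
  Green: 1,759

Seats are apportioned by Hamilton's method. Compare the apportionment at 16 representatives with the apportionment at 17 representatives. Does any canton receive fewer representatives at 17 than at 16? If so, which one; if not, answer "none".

At 16 seats: Red 2, Blue 12, Green 2.
At 17 seats: Red 3, Blue 13, Green 1.
Green drops from 2 to 1.

Green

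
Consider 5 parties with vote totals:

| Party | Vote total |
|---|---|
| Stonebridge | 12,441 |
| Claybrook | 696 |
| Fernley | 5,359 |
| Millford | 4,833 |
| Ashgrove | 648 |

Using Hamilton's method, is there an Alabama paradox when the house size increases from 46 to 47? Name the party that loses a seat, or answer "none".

At 46 seats: Stonebridge 24, Claybrook 2, Fernley 10, Millford 9, Ashgrove 1.
At 47 seats: Stonebridge 24, Claybrook 1, Fernley 11, Millford 10, Ashgrove 1.
Claybrook drops from 2 to 1.

Claybrook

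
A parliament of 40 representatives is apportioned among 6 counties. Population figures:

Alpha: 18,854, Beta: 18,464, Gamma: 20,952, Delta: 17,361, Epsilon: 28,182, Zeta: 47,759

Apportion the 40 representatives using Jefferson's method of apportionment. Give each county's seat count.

Alpha 5, Beta 5, Gamma 5, Delta 4, Epsilon 8, Zeta 13

Standard divisor 151572/40 ≈ 3789.3; standard quotas: Alpha 4.976, Beta 4.873, Gamma 5.529, Delta 4.582, Epsilon 7.437, Zeta 12.604.
Rounding down gives 4, 4, 5, 4, 7, 12 = 36 seats, so the divisor must be adjusted.
With modified divisor 3510: modified quotas Alpha 5.372, Beta 5.260, Gamma 5.969, Delta 4.946, Epsilon 8.029, Zeta 13.607.
Rounding down: Alpha 5, Beta 5, Gamma 5, Delta 4, Epsilon 8, Zeta 13 (total 40).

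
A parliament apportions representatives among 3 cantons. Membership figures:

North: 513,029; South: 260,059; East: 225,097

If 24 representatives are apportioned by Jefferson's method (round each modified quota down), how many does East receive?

Standard divisor 998185/24 ≈ 41591.042; standard quotas: North 12.335, South 6.253, East 5.412.
Rounding down gives 12, 6, 5 = 23 seats, so the divisor must be adjusted.
With modified divisor 38500: modified quotas North 13.325, South 6.755, East 5.847.
Rounding down: North 13, South 6, East 5 (total 24).
East receives 5.

5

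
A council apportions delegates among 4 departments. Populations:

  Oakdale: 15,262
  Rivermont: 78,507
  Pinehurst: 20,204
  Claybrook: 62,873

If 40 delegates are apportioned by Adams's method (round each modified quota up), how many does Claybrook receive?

Standard divisor 176846/40 ≈ 4421.15; standard quotas: Oakdale 3.452, Rivermont 17.757, Pinehurst 4.570, Claybrook 14.221.
Rounding up gives 4, 18, 5, 15 = 42 seats, so the divisor must be adjusted.
With modified divisor 4700: modified quotas Oakdale 3.247, Rivermont 16.704, Pinehurst 4.299, Claybrook 13.377.
Rounding up: Oakdale 4, Rivermont 17, Pinehurst 5, Claybrook 14 (total 40).
Claybrook receives 14.

14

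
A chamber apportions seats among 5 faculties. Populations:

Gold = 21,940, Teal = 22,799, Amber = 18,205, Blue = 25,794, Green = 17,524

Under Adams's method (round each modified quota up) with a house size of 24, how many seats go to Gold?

Standard divisor 106262/24 ≈ 4427.583; standard quotas: Gold 4.955, Teal 5.149, Amber 4.112, Blue 5.826, Green 3.958.
Rounding up gives 5, 6, 5, 6, 4 = 26 seats, so the divisor must be adjusted.
With modified divisor 4900: modified quotas Gold 4.478, Teal 4.653, Amber 3.715, Blue 5.264, Green 3.576.
Rounding up: Gold 5, Teal 5, Amber 4, Blue 6, Green 4 (total 24).
Gold receives 5.

5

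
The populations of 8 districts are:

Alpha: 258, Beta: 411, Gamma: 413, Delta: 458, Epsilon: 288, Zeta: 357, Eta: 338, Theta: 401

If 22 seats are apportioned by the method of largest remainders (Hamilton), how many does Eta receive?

3

Total 2924; standard divisor 2924/22 ≈ 132.909.
Standard quotas: Alpha 1.941, Beta 3.092, Gamma 3.107, Delta 3.446, Epsilon 2.167, Zeta 2.686, Eta 2.543, Theta 3.017.
Lower quotas: Alpha 1, Beta 3, Gamma 3, Delta 3, Epsilon 2, Zeta 2, Eta 2, Theta 3 (sum 19, leaving 3 seats).
Remainders in descending order: Alpha 0.941, Zeta 0.686, Eta 0.543, Delta 0.446, Epsilon 0.167, Gamma 0.107, Beta 0.092, Theta 0.017.
Largest remainders: Alpha, Zeta, Eta receive the extra seats.
Eta receives 3.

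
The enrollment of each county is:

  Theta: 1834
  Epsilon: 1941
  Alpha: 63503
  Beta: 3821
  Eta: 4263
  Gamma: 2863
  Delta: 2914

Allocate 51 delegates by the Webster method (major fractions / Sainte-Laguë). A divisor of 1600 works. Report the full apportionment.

Theta 1; Epsilon 1; Alpha 40; Beta 2; Eta 3; Gamma 2; Delta 2

With modified divisor 1600: modified quotas Theta 1.146, Epsilon 1.213, Alpha 39.689, Beta 2.388, Eta 2.664, Gamma 1.789, Delta 1.821.
Rounding to the nearest integer: Theta 1, Epsilon 1, Alpha 40, Beta 2, Eta 3, Gamma 2, Delta 2 (total 51).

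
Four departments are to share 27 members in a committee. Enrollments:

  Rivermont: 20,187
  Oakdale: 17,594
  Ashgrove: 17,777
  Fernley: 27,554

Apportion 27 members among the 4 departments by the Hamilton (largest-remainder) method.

Rivermont: 6, Oakdale: 6, Ashgrove: 6, Fernley: 9

Total 83112; standard divisor 83112/27 ≈ 3078.222.
Standard quotas: Rivermont 6.5580, Oakdale 5.7156, Ashgrove 5.7751, Fernley 8.9513.
Lower quotas: Rivermont 6, Oakdale 5, Ashgrove 5, Fernley 8 (sum 24, leaving 3 seats).
Remainders in descending order: Fernley 0.9513, Ashgrove 0.7751, Oakdale 0.7156, Rivermont 0.5580.
The surplus seats go to Fernley, Ashgrove, Oakdale.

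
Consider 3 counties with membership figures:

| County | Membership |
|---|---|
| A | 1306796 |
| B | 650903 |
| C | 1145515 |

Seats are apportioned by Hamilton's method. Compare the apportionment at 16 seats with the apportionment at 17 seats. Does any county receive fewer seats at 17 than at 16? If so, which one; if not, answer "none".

At 16 seats: A 7, B 3, C 6.
At 17 seats: A 7, B 4, C 6.
No county's allocation decreased.

none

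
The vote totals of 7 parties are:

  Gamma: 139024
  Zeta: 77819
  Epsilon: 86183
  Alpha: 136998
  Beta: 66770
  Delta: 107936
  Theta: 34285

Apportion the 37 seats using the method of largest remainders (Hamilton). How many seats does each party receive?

Gamma 8, Zeta 4, Epsilon 5, Alpha 8, Beta 4, Delta 6, Theta 2

The standard divisor is 649015/37 ≈ 17540.946.
Standard quotas: Gamma 7.9257, Zeta 4.4364, Epsilon 4.9132, Alpha 7.8102, Beta 3.8065, Delta 6.1534, Theta 1.9546.
Lower quotas: Gamma 7, Zeta 4, Epsilon 4, Alpha 7, Beta 3, Delta 6, Theta 1 (sum 32, leaving 5 seats).
Remainders in descending order: Theta 0.9546, Gamma 0.9257, Epsilon 0.9132, Alpha 0.8102, Beta 0.8065, Zeta 0.4364, Delta 0.1534.
The surplus seats go to Theta, Gamma, Epsilon, Alpha, Beta.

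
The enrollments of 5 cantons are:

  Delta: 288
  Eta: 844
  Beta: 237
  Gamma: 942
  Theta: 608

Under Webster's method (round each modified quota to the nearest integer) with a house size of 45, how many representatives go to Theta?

Standard divisor 2919/45 ≈ 64.867; standard quotas: Delta 4.440, Eta 13.011, Beta 3.654, Gamma 14.522, Theta 9.373.
Rounding to the nearest integer gives Delta 4, Eta 13, Beta 4, Gamma 15, Theta 9 — total 45, matching the house size, so no adjustment is needed.
Theta receives 9.

9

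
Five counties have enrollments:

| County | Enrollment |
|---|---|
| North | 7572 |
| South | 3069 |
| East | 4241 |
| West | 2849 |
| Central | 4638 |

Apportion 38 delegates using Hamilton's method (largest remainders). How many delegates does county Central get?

8

Total 22369; standard divisor 22369/38 ≈ 588.658.
Standard quotas: North 12.8632, South 5.2136, East 7.2045, West 4.8398, Central 7.8789.
Lower quotas: North 12, South 5, East 7, West 4, Central 7 (sum 35, leaving 3 seats).
Remainders in descending order: Central 0.8789, North 0.8632, West 0.8398, South 0.2136, East 0.2045.
The surplus seats go to Central, North, West.
Central receives 8.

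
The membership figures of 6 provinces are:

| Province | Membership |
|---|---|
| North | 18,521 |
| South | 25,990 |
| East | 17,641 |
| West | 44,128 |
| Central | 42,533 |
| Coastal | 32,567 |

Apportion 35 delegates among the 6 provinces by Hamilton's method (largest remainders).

The standard divisor is 181380/35 ≈ 5182.286.
Standard quotas: North 3.5739, South 5.0152, East 3.4041, West 8.5152, Central 8.2074, Coastal 6.2843.
Lower quotas: North 3, South 5, East 3, West 8, Central 8, Coastal 6 (sum 33, leaving 2 seats).
Remainders in descending order: North 0.5739, West 0.5152, East 0.4041, Coastal 0.2843, Central 0.2074, South 0.0152.
Largest remainders: North, West receive the extra seats.

North 4; South 5; East 3; West 9; Central 8; Coastal 6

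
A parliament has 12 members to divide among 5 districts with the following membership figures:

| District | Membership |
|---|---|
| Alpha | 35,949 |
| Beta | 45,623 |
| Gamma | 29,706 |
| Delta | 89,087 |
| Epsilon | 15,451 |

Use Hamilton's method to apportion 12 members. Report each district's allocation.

Alpha: 2, Beta: 2, Gamma: 2, Delta: 5, Epsilon: 1

Total 215816; standard divisor 215816/12 ≈ 17984.667.
Standard quotas: Alpha 1.9989, Beta 2.5368, Gamma 1.6517, Delta 4.9535, Epsilon 0.8591.
Lower quotas: Alpha 1, Beta 2, Gamma 1, Delta 4, Epsilon 0 (sum 8, leaving 4 seats).
Remainders in descending order: Alpha 0.9989, Delta 0.9535, Epsilon 0.8591, Gamma 0.6517, Beta 0.5368.
Largest remainders: Alpha, Delta, Epsilon, Gamma receive the extra seats.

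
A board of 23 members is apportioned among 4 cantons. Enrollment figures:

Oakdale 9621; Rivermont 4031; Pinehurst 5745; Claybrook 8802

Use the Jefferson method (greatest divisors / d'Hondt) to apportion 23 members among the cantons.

Standard divisor 28199/23 ≈ 1226.043; standard quotas: Oakdale 7.847, Rivermont 3.288, Pinehurst 4.686, Claybrook 7.179.
Rounding down gives 7, 3, 4, 7 = 21 seats, so the divisor must be adjusted.
With modified divisor 1120: modified quotas Oakdale 8.590, Rivermont 3.599, Pinehurst 5.129, Claybrook 7.859.
Rounding down: Oakdale 8, Rivermont 3, Pinehurst 5, Claybrook 7 (total 23).

Oakdale 8; Rivermont 3; Pinehurst 5; Claybrook 7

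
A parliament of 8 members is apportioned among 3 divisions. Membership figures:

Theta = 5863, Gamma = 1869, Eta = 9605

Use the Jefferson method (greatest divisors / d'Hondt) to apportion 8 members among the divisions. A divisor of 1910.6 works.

Theta: 3; Gamma: 0; Eta: 5

With modified divisor 1910.6: modified quotas Theta 3.069, Gamma 0.978, Eta 5.027.
Rounding down: Theta 3, Gamma 0, Eta 5 (total 8).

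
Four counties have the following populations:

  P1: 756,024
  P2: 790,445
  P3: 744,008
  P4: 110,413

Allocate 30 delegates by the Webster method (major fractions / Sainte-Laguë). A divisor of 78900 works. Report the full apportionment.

P1 10; P2 10; P3 9; P4 1

With modified divisor 78900: modified quotas P1 9.582, P2 10.018, P3 9.430, P4 1.399.
Rounding to the nearest integer: P1 10, P2 10, P3 9, P4 1 (total 30).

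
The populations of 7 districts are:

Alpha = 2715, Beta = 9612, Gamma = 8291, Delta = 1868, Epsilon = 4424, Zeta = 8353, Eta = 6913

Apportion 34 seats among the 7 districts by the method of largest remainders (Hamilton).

Total 42176; standard divisor 42176/34 ≈ 1240.471.
Standard quotas: Alpha 2.1887, Beta 7.7487, Gamma 6.6838, Delta 1.5059, Epsilon 3.5664, Zeta 6.7337, Eta 5.5729.
Lower quotas: Alpha 2, Beta 7, Gamma 6, Delta 1, Epsilon 3, Zeta 6, Eta 5 (sum 30, leaving 4 seats).
Remainders in descending order: Beta 0.7487, Zeta 0.7337, Gamma 0.6838, Eta 0.5729, Epsilon 0.5664, Delta 0.5059, Alpha 0.1887.
Largest remainders: Beta, Zeta, Gamma, Eta receive the extra seats.

Alpha=2, Beta=8, Gamma=7, Delta=1, Epsilon=3, Zeta=7, Eta=6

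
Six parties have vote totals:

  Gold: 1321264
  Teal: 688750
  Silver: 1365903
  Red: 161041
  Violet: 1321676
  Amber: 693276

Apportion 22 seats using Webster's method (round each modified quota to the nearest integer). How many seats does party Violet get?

Standard divisor 5551910/22 ≈ 252359.545; standard quotas: Gold 5.236, Teal 2.729, Silver 5.413, Red 0.638, Violet 5.237, Amber 2.747.
Rounding to the nearest integer gives Gold 5, Teal 3, Silver 5, Red 1, Violet 5, Amber 3 — total 22, matching the house size, so no adjustment is needed.
Violet receives 5.

5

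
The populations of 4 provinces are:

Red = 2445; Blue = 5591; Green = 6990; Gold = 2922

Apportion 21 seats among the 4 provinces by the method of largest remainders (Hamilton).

Red 3; Blue 7; Green 8; Gold 3

The standard divisor is 17948/21 ≈ 854.667.
Standard quotas: Red 2.8608, Blue 6.5417, Green 8.1786, Gold 3.4189.
Lower quotas: Red 2, Blue 6, Green 8, Gold 3 (sum 19, leaving 2 seats).
Remainders in descending order: Red 0.8608, Blue 0.5417, Gold 0.4189, Green 0.1786.
Largest remainders: Red, Blue receive the extra seats.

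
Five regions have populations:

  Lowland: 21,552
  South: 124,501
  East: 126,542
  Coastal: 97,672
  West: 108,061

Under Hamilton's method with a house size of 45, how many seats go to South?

Total 478328; standard divisor 478328/45 ≈ 10629.511.
Standard quotas: Lowland 2.0276, South 11.7128, East 11.9048, Coastal 9.1888, West 10.1661.
Lower quotas: Lowland 2, South 11, East 11, Coastal 9, West 10 (sum 43, leaving 2 seats).
Remainders in descending order: East 0.9048, South 0.7128, Coastal 0.1888, West 0.1661, Lowland 0.0276.
The surplus seats go to East, South.
South receives 12.

12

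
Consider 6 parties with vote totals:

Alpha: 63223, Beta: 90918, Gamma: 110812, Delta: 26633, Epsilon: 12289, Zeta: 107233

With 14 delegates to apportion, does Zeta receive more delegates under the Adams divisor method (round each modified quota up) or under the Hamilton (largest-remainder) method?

Hamilton

Adams: Alpha 2, Beta 3, Gamma 4, Delta 1, Epsilon 1, Zeta 3.
Hamilton: Alpha 2, Beta 3, Gamma 4, Delta 1, Epsilon 0, Zeta 4.
Zeta gets 3 under Adams and 4 under Hamilton.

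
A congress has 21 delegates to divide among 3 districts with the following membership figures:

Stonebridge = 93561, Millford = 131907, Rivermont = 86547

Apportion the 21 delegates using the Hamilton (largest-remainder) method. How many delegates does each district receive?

Stonebridge 6; Millford 9; Rivermont 6

Standard divisor: 312015 ÷ 21 ≈ 14857.857.
Standard quotas: Stonebridge 6.2971, Millford 8.8779, Rivermont 5.8250.
Lower quotas: Stonebridge 6, Millford 8, Rivermont 5 (sum 19, leaving 2 seats).
Remainders in descending order: Millford 0.8779, Rivermont 0.8250, Stonebridge 0.2971.
Largest remainders: Millford, Rivermont receive the extra seats.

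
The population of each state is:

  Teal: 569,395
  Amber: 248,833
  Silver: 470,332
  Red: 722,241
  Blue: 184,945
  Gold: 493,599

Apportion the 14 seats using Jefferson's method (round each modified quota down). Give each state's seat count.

Standard divisor 2689345/14 ≈ 192096.071; standard quotas: Teal 2.964, Amber 1.295, Silver 2.448, Red 3.760, Blue 0.963, Gold 2.570.
Rounding down gives 2, 1, 2, 3, 0, 2 = 10 seats, so the divisor must be adjusted.
With modified divisor 160700: modified quotas Teal 3.543, Amber 1.548, Silver 2.927, Red 4.494, Blue 1.151, Gold 3.072.
Rounding down: Teal 3, Amber 1, Silver 2, Red 4, Blue 1, Gold 3 (total 14).

Teal=3, Amber=1, Silver=2, Red=4, Blue=1, Gold=3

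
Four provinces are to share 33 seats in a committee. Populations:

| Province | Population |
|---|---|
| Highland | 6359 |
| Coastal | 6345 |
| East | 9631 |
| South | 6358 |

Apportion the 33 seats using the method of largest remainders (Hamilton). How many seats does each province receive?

Total 28693; standard divisor 28693/33 ≈ 869.485.
Standard quotas: Highland 7.3135, Coastal 7.2974, East 11.0767, South 7.3124.
Lower quotas: Highland 7, Coastal 7, East 11, South 7 (sum 32, leaving 1 seat).
Remainders in descending order: Highland 0.3135, South 0.3124, Coastal 0.2974, East 0.0767.
Largest remainder: Highland receives the extra seat.

Highland 8, Coastal 7, East 11, South 7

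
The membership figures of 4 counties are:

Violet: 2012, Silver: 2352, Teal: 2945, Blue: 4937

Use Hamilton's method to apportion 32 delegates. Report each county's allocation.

Total 12246; standard divisor 12246/32 ≈ 382.688.
Standard quotas: Violet 5.258, Silver 6.146, Teal 7.696, Blue 12.901.
Lower quotas: Violet 5, Silver 6, Teal 7, Blue 12 (sum 30, leaving 2 seats).
Remainders in descending order: Blue 0.901, Teal 0.696, Violet 0.258, Silver 0.146.
The surplus seats go to Blue, Teal.

Violet 5, Silver 6, Teal 8, Blue 13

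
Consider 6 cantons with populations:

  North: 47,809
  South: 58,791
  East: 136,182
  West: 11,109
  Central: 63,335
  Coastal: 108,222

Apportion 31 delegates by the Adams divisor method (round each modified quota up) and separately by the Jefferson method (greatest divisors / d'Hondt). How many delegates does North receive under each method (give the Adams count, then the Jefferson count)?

4 and 3

Adams: North 4, South 4, East 9, West 1, Central 5, Coastal 8.
Jefferson: North 3, South 4, East 11, West 0, Central 5, Coastal 8.
North gets 4 under Adams and 3 under Jefferson.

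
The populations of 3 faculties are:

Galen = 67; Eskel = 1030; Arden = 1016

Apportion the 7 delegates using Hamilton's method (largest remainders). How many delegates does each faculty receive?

Galen=0; Eskel=4; Arden=3

The standard divisor is 2113/7 ≈ 301.857.
Standard quotas: Galen 0.222, Eskel 3.412, Arden 3.366.
Lower quotas: Galen 0, Eskel 3, Arden 3 (sum 6, leaving 1 seat).
Remainders in descending order: Eskel 0.412, Arden 0.366, Galen 0.222.
The surplus seat goes to Eskel.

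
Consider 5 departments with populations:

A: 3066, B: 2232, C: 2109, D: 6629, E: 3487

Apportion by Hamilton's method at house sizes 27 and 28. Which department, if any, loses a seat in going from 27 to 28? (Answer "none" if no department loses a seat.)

At 27 seats: A 5, B 4, C 3, D 10, E 5.
At 28 seats: A 5, B 3, C 3, D 11, E 6.
B drops from 4 to 3.

B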